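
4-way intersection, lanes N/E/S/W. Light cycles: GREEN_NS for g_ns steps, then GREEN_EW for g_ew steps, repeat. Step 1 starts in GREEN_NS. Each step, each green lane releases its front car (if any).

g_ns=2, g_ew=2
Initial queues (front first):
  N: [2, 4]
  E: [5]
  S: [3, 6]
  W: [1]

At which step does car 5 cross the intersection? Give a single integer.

Step 1 [NS]: N:car2-GO,E:wait,S:car3-GO,W:wait | queues: N=1 E=1 S=1 W=1
Step 2 [NS]: N:car4-GO,E:wait,S:car6-GO,W:wait | queues: N=0 E=1 S=0 W=1
Step 3 [EW]: N:wait,E:car5-GO,S:wait,W:car1-GO | queues: N=0 E=0 S=0 W=0
Car 5 crosses at step 3

3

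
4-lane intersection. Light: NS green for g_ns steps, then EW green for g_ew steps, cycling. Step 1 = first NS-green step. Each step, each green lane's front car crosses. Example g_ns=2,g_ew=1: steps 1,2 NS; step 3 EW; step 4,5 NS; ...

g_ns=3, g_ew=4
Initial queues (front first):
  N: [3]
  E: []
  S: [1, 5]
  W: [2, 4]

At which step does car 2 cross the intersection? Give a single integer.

Step 1 [NS]: N:car3-GO,E:wait,S:car1-GO,W:wait | queues: N=0 E=0 S=1 W=2
Step 2 [NS]: N:empty,E:wait,S:car5-GO,W:wait | queues: N=0 E=0 S=0 W=2
Step 3 [NS]: N:empty,E:wait,S:empty,W:wait | queues: N=0 E=0 S=0 W=2
Step 4 [EW]: N:wait,E:empty,S:wait,W:car2-GO | queues: N=0 E=0 S=0 W=1
Step 5 [EW]: N:wait,E:empty,S:wait,W:car4-GO | queues: N=0 E=0 S=0 W=0
Car 2 crosses at step 4

4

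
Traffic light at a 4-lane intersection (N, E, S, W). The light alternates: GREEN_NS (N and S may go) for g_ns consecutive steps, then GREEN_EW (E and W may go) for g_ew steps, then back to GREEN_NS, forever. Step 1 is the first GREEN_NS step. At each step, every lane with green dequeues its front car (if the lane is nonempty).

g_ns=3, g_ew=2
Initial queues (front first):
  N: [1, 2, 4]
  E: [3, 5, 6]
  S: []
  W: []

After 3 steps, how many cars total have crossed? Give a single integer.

Answer: 3

Derivation:
Step 1 [NS]: N:car1-GO,E:wait,S:empty,W:wait | queues: N=2 E=3 S=0 W=0
Step 2 [NS]: N:car2-GO,E:wait,S:empty,W:wait | queues: N=1 E=3 S=0 W=0
Step 3 [NS]: N:car4-GO,E:wait,S:empty,W:wait | queues: N=0 E=3 S=0 W=0
Cars crossed by step 3: 3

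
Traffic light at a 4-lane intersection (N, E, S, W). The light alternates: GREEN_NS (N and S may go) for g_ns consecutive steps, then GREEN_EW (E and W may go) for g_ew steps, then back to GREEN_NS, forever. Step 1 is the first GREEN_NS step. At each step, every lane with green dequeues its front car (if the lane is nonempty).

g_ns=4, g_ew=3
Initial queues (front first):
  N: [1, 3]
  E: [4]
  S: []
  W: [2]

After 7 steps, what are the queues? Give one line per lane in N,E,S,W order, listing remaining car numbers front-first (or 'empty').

Step 1 [NS]: N:car1-GO,E:wait,S:empty,W:wait | queues: N=1 E=1 S=0 W=1
Step 2 [NS]: N:car3-GO,E:wait,S:empty,W:wait | queues: N=0 E=1 S=0 W=1
Step 3 [NS]: N:empty,E:wait,S:empty,W:wait | queues: N=0 E=1 S=0 W=1
Step 4 [NS]: N:empty,E:wait,S:empty,W:wait | queues: N=0 E=1 S=0 W=1
Step 5 [EW]: N:wait,E:car4-GO,S:wait,W:car2-GO | queues: N=0 E=0 S=0 W=0

N: empty
E: empty
S: empty
W: empty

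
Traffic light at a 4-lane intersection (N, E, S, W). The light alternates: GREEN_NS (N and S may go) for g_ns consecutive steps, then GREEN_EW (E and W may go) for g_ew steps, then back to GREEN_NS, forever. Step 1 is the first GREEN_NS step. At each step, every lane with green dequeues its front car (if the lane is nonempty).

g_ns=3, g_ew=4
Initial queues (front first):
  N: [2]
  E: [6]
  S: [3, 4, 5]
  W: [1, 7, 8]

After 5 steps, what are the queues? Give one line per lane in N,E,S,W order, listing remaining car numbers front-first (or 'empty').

Step 1 [NS]: N:car2-GO,E:wait,S:car3-GO,W:wait | queues: N=0 E=1 S=2 W=3
Step 2 [NS]: N:empty,E:wait,S:car4-GO,W:wait | queues: N=0 E=1 S=1 W=3
Step 3 [NS]: N:empty,E:wait,S:car5-GO,W:wait | queues: N=0 E=1 S=0 W=3
Step 4 [EW]: N:wait,E:car6-GO,S:wait,W:car1-GO | queues: N=0 E=0 S=0 W=2
Step 5 [EW]: N:wait,E:empty,S:wait,W:car7-GO | queues: N=0 E=0 S=0 W=1

N: empty
E: empty
S: empty
W: 8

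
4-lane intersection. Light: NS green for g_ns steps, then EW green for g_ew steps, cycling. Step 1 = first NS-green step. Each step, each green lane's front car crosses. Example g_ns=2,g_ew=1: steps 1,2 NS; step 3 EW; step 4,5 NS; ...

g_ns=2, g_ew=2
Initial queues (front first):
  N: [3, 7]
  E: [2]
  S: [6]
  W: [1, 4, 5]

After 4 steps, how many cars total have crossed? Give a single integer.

Step 1 [NS]: N:car3-GO,E:wait,S:car6-GO,W:wait | queues: N=1 E=1 S=0 W=3
Step 2 [NS]: N:car7-GO,E:wait,S:empty,W:wait | queues: N=0 E=1 S=0 W=3
Step 3 [EW]: N:wait,E:car2-GO,S:wait,W:car1-GO | queues: N=0 E=0 S=0 W=2
Step 4 [EW]: N:wait,E:empty,S:wait,W:car4-GO | queues: N=0 E=0 S=0 W=1
Cars crossed by step 4: 6

Answer: 6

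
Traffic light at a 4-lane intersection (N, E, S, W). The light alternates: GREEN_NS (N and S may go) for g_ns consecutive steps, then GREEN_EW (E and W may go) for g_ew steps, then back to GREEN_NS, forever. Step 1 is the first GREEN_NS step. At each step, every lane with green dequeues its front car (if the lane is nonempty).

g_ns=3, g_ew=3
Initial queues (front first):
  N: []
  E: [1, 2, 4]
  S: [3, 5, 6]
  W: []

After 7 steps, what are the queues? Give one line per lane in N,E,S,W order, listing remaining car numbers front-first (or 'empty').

Step 1 [NS]: N:empty,E:wait,S:car3-GO,W:wait | queues: N=0 E=3 S=2 W=0
Step 2 [NS]: N:empty,E:wait,S:car5-GO,W:wait | queues: N=0 E=3 S=1 W=0
Step 3 [NS]: N:empty,E:wait,S:car6-GO,W:wait | queues: N=0 E=3 S=0 W=0
Step 4 [EW]: N:wait,E:car1-GO,S:wait,W:empty | queues: N=0 E=2 S=0 W=0
Step 5 [EW]: N:wait,E:car2-GO,S:wait,W:empty | queues: N=0 E=1 S=0 W=0
Step 6 [EW]: N:wait,E:car4-GO,S:wait,W:empty | queues: N=0 E=0 S=0 W=0

N: empty
E: empty
S: empty
W: empty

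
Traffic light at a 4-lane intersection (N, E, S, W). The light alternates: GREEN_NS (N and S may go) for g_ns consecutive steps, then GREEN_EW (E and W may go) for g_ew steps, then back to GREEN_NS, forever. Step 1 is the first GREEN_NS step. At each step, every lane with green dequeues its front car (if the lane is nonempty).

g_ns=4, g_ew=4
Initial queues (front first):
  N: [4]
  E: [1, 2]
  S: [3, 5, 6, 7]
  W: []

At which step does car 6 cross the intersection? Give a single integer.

Step 1 [NS]: N:car4-GO,E:wait,S:car3-GO,W:wait | queues: N=0 E=2 S=3 W=0
Step 2 [NS]: N:empty,E:wait,S:car5-GO,W:wait | queues: N=0 E=2 S=2 W=0
Step 3 [NS]: N:empty,E:wait,S:car6-GO,W:wait | queues: N=0 E=2 S=1 W=0
Step 4 [NS]: N:empty,E:wait,S:car7-GO,W:wait | queues: N=0 E=2 S=0 W=0
Step 5 [EW]: N:wait,E:car1-GO,S:wait,W:empty | queues: N=0 E=1 S=0 W=0
Step 6 [EW]: N:wait,E:car2-GO,S:wait,W:empty | queues: N=0 E=0 S=0 W=0
Car 6 crosses at step 3

3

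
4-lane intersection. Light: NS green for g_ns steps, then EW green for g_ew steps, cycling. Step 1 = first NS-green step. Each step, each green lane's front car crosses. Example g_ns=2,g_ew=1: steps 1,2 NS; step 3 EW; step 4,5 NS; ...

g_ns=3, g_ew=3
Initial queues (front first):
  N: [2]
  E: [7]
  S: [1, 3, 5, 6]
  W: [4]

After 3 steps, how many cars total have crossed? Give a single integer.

Answer: 4

Derivation:
Step 1 [NS]: N:car2-GO,E:wait,S:car1-GO,W:wait | queues: N=0 E=1 S=3 W=1
Step 2 [NS]: N:empty,E:wait,S:car3-GO,W:wait | queues: N=0 E=1 S=2 W=1
Step 3 [NS]: N:empty,E:wait,S:car5-GO,W:wait | queues: N=0 E=1 S=1 W=1
Cars crossed by step 3: 4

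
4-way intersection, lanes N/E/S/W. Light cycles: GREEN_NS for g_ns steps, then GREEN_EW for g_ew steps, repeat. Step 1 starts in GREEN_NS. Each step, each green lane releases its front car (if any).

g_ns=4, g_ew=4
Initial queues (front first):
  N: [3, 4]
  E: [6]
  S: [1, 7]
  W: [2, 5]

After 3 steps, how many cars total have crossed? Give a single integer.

Answer: 4

Derivation:
Step 1 [NS]: N:car3-GO,E:wait,S:car1-GO,W:wait | queues: N=1 E=1 S=1 W=2
Step 2 [NS]: N:car4-GO,E:wait,S:car7-GO,W:wait | queues: N=0 E=1 S=0 W=2
Step 3 [NS]: N:empty,E:wait,S:empty,W:wait | queues: N=0 E=1 S=0 W=2
Cars crossed by step 3: 4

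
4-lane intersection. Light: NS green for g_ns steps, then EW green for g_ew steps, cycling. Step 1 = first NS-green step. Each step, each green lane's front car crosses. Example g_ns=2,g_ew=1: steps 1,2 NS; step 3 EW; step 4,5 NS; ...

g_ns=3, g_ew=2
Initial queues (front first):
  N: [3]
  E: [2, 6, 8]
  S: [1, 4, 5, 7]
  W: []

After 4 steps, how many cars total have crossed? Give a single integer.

Step 1 [NS]: N:car3-GO,E:wait,S:car1-GO,W:wait | queues: N=0 E=3 S=3 W=0
Step 2 [NS]: N:empty,E:wait,S:car4-GO,W:wait | queues: N=0 E=3 S=2 W=0
Step 3 [NS]: N:empty,E:wait,S:car5-GO,W:wait | queues: N=0 E=3 S=1 W=0
Step 4 [EW]: N:wait,E:car2-GO,S:wait,W:empty | queues: N=0 E=2 S=1 W=0
Cars crossed by step 4: 5

Answer: 5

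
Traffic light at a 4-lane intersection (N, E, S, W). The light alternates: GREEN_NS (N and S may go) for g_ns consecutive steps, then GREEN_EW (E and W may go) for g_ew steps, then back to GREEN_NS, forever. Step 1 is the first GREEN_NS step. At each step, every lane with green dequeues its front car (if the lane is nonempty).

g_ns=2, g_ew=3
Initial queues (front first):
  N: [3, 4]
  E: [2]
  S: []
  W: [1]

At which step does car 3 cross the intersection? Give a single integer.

Step 1 [NS]: N:car3-GO,E:wait,S:empty,W:wait | queues: N=1 E=1 S=0 W=1
Step 2 [NS]: N:car4-GO,E:wait,S:empty,W:wait | queues: N=0 E=1 S=0 W=1
Step 3 [EW]: N:wait,E:car2-GO,S:wait,W:car1-GO | queues: N=0 E=0 S=0 W=0
Car 3 crosses at step 1

1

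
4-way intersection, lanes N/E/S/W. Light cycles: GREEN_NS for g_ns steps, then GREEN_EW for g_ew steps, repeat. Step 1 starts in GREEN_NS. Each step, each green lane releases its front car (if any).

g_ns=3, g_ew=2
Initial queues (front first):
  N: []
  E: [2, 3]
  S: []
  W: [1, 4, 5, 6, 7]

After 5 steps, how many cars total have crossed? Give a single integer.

Step 1 [NS]: N:empty,E:wait,S:empty,W:wait | queues: N=0 E=2 S=0 W=5
Step 2 [NS]: N:empty,E:wait,S:empty,W:wait | queues: N=0 E=2 S=0 W=5
Step 3 [NS]: N:empty,E:wait,S:empty,W:wait | queues: N=0 E=2 S=0 W=5
Step 4 [EW]: N:wait,E:car2-GO,S:wait,W:car1-GO | queues: N=0 E=1 S=0 W=4
Step 5 [EW]: N:wait,E:car3-GO,S:wait,W:car4-GO | queues: N=0 E=0 S=0 W=3
Cars crossed by step 5: 4

Answer: 4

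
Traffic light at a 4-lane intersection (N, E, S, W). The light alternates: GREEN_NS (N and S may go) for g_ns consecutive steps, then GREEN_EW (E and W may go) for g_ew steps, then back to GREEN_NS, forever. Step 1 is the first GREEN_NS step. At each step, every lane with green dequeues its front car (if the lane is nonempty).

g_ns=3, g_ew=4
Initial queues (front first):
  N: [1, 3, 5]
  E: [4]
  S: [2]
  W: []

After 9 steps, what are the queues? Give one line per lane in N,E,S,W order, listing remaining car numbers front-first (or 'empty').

Step 1 [NS]: N:car1-GO,E:wait,S:car2-GO,W:wait | queues: N=2 E=1 S=0 W=0
Step 2 [NS]: N:car3-GO,E:wait,S:empty,W:wait | queues: N=1 E=1 S=0 W=0
Step 3 [NS]: N:car5-GO,E:wait,S:empty,W:wait | queues: N=0 E=1 S=0 W=0
Step 4 [EW]: N:wait,E:car4-GO,S:wait,W:empty | queues: N=0 E=0 S=0 W=0

N: empty
E: empty
S: empty
W: empty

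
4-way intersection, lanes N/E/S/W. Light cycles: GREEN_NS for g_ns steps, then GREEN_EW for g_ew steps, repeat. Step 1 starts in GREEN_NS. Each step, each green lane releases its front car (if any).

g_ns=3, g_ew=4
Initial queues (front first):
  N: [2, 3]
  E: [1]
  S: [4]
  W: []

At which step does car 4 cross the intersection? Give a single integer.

Step 1 [NS]: N:car2-GO,E:wait,S:car4-GO,W:wait | queues: N=1 E=1 S=0 W=0
Step 2 [NS]: N:car3-GO,E:wait,S:empty,W:wait | queues: N=0 E=1 S=0 W=0
Step 3 [NS]: N:empty,E:wait,S:empty,W:wait | queues: N=0 E=1 S=0 W=0
Step 4 [EW]: N:wait,E:car1-GO,S:wait,W:empty | queues: N=0 E=0 S=0 W=0
Car 4 crosses at step 1

1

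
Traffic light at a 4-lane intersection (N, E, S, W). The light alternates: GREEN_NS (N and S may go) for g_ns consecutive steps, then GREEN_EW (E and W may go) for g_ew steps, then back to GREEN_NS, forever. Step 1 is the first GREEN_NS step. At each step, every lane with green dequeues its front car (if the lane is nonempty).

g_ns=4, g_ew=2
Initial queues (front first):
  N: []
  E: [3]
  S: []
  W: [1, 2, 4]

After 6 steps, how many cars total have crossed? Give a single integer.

Step 1 [NS]: N:empty,E:wait,S:empty,W:wait | queues: N=0 E=1 S=0 W=3
Step 2 [NS]: N:empty,E:wait,S:empty,W:wait | queues: N=0 E=1 S=0 W=3
Step 3 [NS]: N:empty,E:wait,S:empty,W:wait | queues: N=0 E=1 S=0 W=3
Step 4 [NS]: N:empty,E:wait,S:empty,W:wait | queues: N=0 E=1 S=0 W=3
Step 5 [EW]: N:wait,E:car3-GO,S:wait,W:car1-GO | queues: N=0 E=0 S=0 W=2
Step 6 [EW]: N:wait,E:empty,S:wait,W:car2-GO | queues: N=0 E=0 S=0 W=1
Cars crossed by step 6: 3

Answer: 3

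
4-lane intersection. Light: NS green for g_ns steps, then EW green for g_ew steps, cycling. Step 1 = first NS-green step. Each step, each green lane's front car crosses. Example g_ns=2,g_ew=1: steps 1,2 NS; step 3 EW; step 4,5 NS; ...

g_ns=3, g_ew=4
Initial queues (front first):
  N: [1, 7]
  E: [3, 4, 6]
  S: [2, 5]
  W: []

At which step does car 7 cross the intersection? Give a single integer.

Step 1 [NS]: N:car1-GO,E:wait,S:car2-GO,W:wait | queues: N=1 E=3 S=1 W=0
Step 2 [NS]: N:car7-GO,E:wait,S:car5-GO,W:wait | queues: N=0 E=3 S=0 W=0
Step 3 [NS]: N:empty,E:wait,S:empty,W:wait | queues: N=0 E=3 S=0 W=0
Step 4 [EW]: N:wait,E:car3-GO,S:wait,W:empty | queues: N=0 E=2 S=0 W=0
Step 5 [EW]: N:wait,E:car4-GO,S:wait,W:empty | queues: N=0 E=1 S=0 W=0
Step 6 [EW]: N:wait,E:car6-GO,S:wait,W:empty | queues: N=0 E=0 S=0 W=0
Car 7 crosses at step 2

2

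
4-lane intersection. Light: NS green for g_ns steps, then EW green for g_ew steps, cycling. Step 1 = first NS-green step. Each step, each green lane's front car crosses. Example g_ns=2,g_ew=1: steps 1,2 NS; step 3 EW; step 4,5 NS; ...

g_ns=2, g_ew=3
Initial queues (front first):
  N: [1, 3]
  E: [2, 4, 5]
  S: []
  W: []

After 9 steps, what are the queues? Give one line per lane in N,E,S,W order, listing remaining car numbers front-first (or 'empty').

Step 1 [NS]: N:car1-GO,E:wait,S:empty,W:wait | queues: N=1 E=3 S=0 W=0
Step 2 [NS]: N:car3-GO,E:wait,S:empty,W:wait | queues: N=0 E=3 S=0 W=0
Step 3 [EW]: N:wait,E:car2-GO,S:wait,W:empty | queues: N=0 E=2 S=0 W=0
Step 4 [EW]: N:wait,E:car4-GO,S:wait,W:empty | queues: N=0 E=1 S=0 W=0
Step 5 [EW]: N:wait,E:car5-GO,S:wait,W:empty | queues: N=0 E=0 S=0 W=0

N: empty
E: empty
S: empty
W: empty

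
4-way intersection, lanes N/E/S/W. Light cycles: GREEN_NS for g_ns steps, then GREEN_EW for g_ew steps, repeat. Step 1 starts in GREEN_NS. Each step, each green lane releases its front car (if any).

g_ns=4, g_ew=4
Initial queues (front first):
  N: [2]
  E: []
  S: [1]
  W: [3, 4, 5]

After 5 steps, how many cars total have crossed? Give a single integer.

Answer: 3

Derivation:
Step 1 [NS]: N:car2-GO,E:wait,S:car1-GO,W:wait | queues: N=0 E=0 S=0 W=3
Step 2 [NS]: N:empty,E:wait,S:empty,W:wait | queues: N=0 E=0 S=0 W=3
Step 3 [NS]: N:empty,E:wait,S:empty,W:wait | queues: N=0 E=0 S=0 W=3
Step 4 [NS]: N:empty,E:wait,S:empty,W:wait | queues: N=0 E=0 S=0 W=3
Step 5 [EW]: N:wait,E:empty,S:wait,W:car3-GO | queues: N=0 E=0 S=0 W=2
Cars crossed by step 5: 3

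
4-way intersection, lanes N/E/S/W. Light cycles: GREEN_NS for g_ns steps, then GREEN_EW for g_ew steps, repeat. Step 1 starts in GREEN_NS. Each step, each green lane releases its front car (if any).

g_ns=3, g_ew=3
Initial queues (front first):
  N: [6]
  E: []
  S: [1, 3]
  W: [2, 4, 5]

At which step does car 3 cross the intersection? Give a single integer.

Step 1 [NS]: N:car6-GO,E:wait,S:car1-GO,W:wait | queues: N=0 E=0 S=1 W=3
Step 2 [NS]: N:empty,E:wait,S:car3-GO,W:wait | queues: N=0 E=0 S=0 W=3
Step 3 [NS]: N:empty,E:wait,S:empty,W:wait | queues: N=0 E=0 S=0 W=3
Step 4 [EW]: N:wait,E:empty,S:wait,W:car2-GO | queues: N=0 E=0 S=0 W=2
Step 5 [EW]: N:wait,E:empty,S:wait,W:car4-GO | queues: N=0 E=0 S=0 W=1
Step 6 [EW]: N:wait,E:empty,S:wait,W:car5-GO | queues: N=0 E=0 S=0 W=0
Car 3 crosses at step 2

2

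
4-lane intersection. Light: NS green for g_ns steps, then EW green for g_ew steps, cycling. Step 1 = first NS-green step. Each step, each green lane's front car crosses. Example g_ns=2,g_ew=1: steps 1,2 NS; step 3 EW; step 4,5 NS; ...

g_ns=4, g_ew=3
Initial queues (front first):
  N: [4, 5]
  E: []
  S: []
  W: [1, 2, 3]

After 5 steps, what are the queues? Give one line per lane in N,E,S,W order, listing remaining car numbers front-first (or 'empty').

Step 1 [NS]: N:car4-GO,E:wait,S:empty,W:wait | queues: N=1 E=0 S=0 W=3
Step 2 [NS]: N:car5-GO,E:wait,S:empty,W:wait | queues: N=0 E=0 S=0 W=3
Step 3 [NS]: N:empty,E:wait,S:empty,W:wait | queues: N=0 E=0 S=0 W=3
Step 4 [NS]: N:empty,E:wait,S:empty,W:wait | queues: N=0 E=0 S=0 W=3
Step 5 [EW]: N:wait,E:empty,S:wait,W:car1-GO | queues: N=0 E=0 S=0 W=2

N: empty
E: empty
S: empty
W: 2 3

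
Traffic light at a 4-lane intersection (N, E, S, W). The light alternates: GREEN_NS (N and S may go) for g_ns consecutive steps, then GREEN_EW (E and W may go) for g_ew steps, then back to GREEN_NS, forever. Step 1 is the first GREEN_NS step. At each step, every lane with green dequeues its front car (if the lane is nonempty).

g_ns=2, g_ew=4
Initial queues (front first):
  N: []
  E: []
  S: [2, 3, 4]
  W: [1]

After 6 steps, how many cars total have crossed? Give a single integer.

Step 1 [NS]: N:empty,E:wait,S:car2-GO,W:wait | queues: N=0 E=0 S=2 W=1
Step 2 [NS]: N:empty,E:wait,S:car3-GO,W:wait | queues: N=0 E=0 S=1 W=1
Step 3 [EW]: N:wait,E:empty,S:wait,W:car1-GO | queues: N=0 E=0 S=1 W=0
Step 4 [EW]: N:wait,E:empty,S:wait,W:empty | queues: N=0 E=0 S=1 W=0
Step 5 [EW]: N:wait,E:empty,S:wait,W:empty | queues: N=0 E=0 S=1 W=0
Step 6 [EW]: N:wait,E:empty,S:wait,W:empty | queues: N=0 E=0 S=1 W=0
Cars crossed by step 6: 3

Answer: 3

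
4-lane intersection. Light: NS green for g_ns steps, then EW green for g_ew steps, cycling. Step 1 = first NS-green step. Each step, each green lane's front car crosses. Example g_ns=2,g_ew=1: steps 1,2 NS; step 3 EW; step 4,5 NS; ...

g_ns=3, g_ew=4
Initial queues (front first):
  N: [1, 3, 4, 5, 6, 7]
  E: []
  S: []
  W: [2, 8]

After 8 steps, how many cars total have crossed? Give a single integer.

Answer: 6

Derivation:
Step 1 [NS]: N:car1-GO,E:wait,S:empty,W:wait | queues: N=5 E=0 S=0 W=2
Step 2 [NS]: N:car3-GO,E:wait,S:empty,W:wait | queues: N=4 E=0 S=0 W=2
Step 3 [NS]: N:car4-GO,E:wait,S:empty,W:wait | queues: N=3 E=0 S=0 W=2
Step 4 [EW]: N:wait,E:empty,S:wait,W:car2-GO | queues: N=3 E=0 S=0 W=1
Step 5 [EW]: N:wait,E:empty,S:wait,W:car8-GO | queues: N=3 E=0 S=0 W=0
Step 6 [EW]: N:wait,E:empty,S:wait,W:empty | queues: N=3 E=0 S=0 W=0
Step 7 [EW]: N:wait,E:empty,S:wait,W:empty | queues: N=3 E=0 S=0 W=0
Step 8 [NS]: N:car5-GO,E:wait,S:empty,W:wait | queues: N=2 E=0 S=0 W=0
Cars crossed by step 8: 6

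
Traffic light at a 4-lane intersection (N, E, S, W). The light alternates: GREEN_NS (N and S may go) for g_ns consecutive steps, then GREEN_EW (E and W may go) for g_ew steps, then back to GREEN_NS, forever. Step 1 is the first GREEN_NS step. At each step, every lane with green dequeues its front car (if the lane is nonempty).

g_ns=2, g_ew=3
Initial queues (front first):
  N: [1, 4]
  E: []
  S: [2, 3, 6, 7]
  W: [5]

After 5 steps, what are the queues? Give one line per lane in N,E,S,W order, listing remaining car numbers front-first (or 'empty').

Step 1 [NS]: N:car1-GO,E:wait,S:car2-GO,W:wait | queues: N=1 E=0 S=3 W=1
Step 2 [NS]: N:car4-GO,E:wait,S:car3-GO,W:wait | queues: N=0 E=0 S=2 W=1
Step 3 [EW]: N:wait,E:empty,S:wait,W:car5-GO | queues: N=0 E=0 S=2 W=0
Step 4 [EW]: N:wait,E:empty,S:wait,W:empty | queues: N=0 E=0 S=2 W=0
Step 5 [EW]: N:wait,E:empty,S:wait,W:empty | queues: N=0 E=0 S=2 W=0

N: empty
E: empty
S: 6 7
W: empty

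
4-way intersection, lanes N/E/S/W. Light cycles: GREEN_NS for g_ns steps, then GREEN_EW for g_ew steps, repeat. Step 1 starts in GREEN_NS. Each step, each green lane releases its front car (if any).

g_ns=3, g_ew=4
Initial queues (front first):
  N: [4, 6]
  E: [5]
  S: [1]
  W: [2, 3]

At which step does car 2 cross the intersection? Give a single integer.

Step 1 [NS]: N:car4-GO,E:wait,S:car1-GO,W:wait | queues: N=1 E=1 S=0 W=2
Step 2 [NS]: N:car6-GO,E:wait,S:empty,W:wait | queues: N=0 E=1 S=0 W=2
Step 3 [NS]: N:empty,E:wait,S:empty,W:wait | queues: N=0 E=1 S=0 W=2
Step 4 [EW]: N:wait,E:car5-GO,S:wait,W:car2-GO | queues: N=0 E=0 S=0 W=1
Step 5 [EW]: N:wait,E:empty,S:wait,W:car3-GO | queues: N=0 E=0 S=0 W=0
Car 2 crosses at step 4

4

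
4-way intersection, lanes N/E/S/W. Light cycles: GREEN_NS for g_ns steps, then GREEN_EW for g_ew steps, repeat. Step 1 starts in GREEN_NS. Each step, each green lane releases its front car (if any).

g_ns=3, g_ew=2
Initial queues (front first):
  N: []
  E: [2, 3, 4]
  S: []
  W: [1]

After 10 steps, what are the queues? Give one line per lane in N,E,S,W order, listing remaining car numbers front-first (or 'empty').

Step 1 [NS]: N:empty,E:wait,S:empty,W:wait | queues: N=0 E=3 S=0 W=1
Step 2 [NS]: N:empty,E:wait,S:empty,W:wait | queues: N=0 E=3 S=0 W=1
Step 3 [NS]: N:empty,E:wait,S:empty,W:wait | queues: N=0 E=3 S=0 W=1
Step 4 [EW]: N:wait,E:car2-GO,S:wait,W:car1-GO | queues: N=0 E=2 S=0 W=0
Step 5 [EW]: N:wait,E:car3-GO,S:wait,W:empty | queues: N=0 E=1 S=0 W=0
Step 6 [NS]: N:empty,E:wait,S:empty,W:wait | queues: N=0 E=1 S=0 W=0
Step 7 [NS]: N:empty,E:wait,S:empty,W:wait | queues: N=0 E=1 S=0 W=0
Step 8 [NS]: N:empty,E:wait,S:empty,W:wait | queues: N=0 E=1 S=0 W=0
Step 9 [EW]: N:wait,E:car4-GO,S:wait,W:empty | queues: N=0 E=0 S=0 W=0

N: empty
E: empty
S: empty
W: empty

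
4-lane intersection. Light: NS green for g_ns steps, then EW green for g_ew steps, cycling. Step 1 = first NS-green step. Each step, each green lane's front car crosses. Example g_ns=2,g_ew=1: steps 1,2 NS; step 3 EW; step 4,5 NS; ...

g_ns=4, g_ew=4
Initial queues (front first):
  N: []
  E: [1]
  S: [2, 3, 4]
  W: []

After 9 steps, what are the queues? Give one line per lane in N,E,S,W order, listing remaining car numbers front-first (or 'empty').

Step 1 [NS]: N:empty,E:wait,S:car2-GO,W:wait | queues: N=0 E=1 S=2 W=0
Step 2 [NS]: N:empty,E:wait,S:car3-GO,W:wait | queues: N=0 E=1 S=1 W=0
Step 3 [NS]: N:empty,E:wait,S:car4-GO,W:wait | queues: N=0 E=1 S=0 W=0
Step 4 [NS]: N:empty,E:wait,S:empty,W:wait | queues: N=0 E=1 S=0 W=0
Step 5 [EW]: N:wait,E:car1-GO,S:wait,W:empty | queues: N=0 E=0 S=0 W=0

N: empty
E: empty
S: empty
W: empty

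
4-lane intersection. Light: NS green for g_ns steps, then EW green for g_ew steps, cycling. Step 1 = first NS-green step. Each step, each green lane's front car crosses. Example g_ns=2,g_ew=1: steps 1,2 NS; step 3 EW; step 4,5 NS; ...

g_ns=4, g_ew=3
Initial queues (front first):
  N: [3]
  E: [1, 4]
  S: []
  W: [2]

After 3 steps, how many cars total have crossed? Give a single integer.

Step 1 [NS]: N:car3-GO,E:wait,S:empty,W:wait | queues: N=0 E=2 S=0 W=1
Step 2 [NS]: N:empty,E:wait,S:empty,W:wait | queues: N=0 E=2 S=0 W=1
Step 3 [NS]: N:empty,E:wait,S:empty,W:wait | queues: N=0 E=2 S=0 W=1
Cars crossed by step 3: 1

Answer: 1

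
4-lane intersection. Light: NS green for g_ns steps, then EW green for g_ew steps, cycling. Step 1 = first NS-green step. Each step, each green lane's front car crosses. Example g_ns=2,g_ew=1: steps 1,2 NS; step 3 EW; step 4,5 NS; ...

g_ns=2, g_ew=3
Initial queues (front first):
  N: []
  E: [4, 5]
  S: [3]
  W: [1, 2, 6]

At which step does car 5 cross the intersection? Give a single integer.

Step 1 [NS]: N:empty,E:wait,S:car3-GO,W:wait | queues: N=0 E=2 S=0 W=3
Step 2 [NS]: N:empty,E:wait,S:empty,W:wait | queues: N=0 E=2 S=0 W=3
Step 3 [EW]: N:wait,E:car4-GO,S:wait,W:car1-GO | queues: N=0 E=1 S=0 W=2
Step 4 [EW]: N:wait,E:car5-GO,S:wait,W:car2-GO | queues: N=0 E=0 S=0 W=1
Step 5 [EW]: N:wait,E:empty,S:wait,W:car6-GO | queues: N=0 E=0 S=0 W=0
Car 5 crosses at step 4

4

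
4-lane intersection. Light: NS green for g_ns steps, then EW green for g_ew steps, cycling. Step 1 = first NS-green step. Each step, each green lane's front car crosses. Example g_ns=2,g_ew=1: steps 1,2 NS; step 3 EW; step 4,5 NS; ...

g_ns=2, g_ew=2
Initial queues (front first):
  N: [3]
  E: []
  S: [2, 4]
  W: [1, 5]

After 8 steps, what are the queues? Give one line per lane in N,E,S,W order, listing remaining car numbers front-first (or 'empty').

Step 1 [NS]: N:car3-GO,E:wait,S:car2-GO,W:wait | queues: N=0 E=0 S=1 W=2
Step 2 [NS]: N:empty,E:wait,S:car4-GO,W:wait | queues: N=0 E=0 S=0 W=2
Step 3 [EW]: N:wait,E:empty,S:wait,W:car1-GO | queues: N=0 E=0 S=0 W=1
Step 4 [EW]: N:wait,E:empty,S:wait,W:car5-GO | queues: N=0 E=0 S=0 W=0

N: empty
E: empty
S: empty
W: empty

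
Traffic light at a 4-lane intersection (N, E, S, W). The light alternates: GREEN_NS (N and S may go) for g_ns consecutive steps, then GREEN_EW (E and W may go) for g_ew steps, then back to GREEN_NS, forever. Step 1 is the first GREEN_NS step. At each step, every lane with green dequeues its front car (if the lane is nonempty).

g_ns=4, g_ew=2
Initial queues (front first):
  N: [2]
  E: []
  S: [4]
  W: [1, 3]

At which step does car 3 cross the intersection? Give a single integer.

Step 1 [NS]: N:car2-GO,E:wait,S:car4-GO,W:wait | queues: N=0 E=0 S=0 W=2
Step 2 [NS]: N:empty,E:wait,S:empty,W:wait | queues: N=0 E=0 S=0 W=2
Step 3 [NS]: N:empty,E:wait,S:empty,W:wait | queues: N=0 E=0 S=0 W=2
Step 4 [NS]: N:empty,E:wait,S:empty,W:wait | queues: N=0 E=0 S=0 W=2
Step 5 [EW]: N:wait,E:empty,S:wait,W:car1-GO | queues: N=0 E=0 S=0 W=1
Step 6 [EW]: N:wait,E:empty,S:wait,W:car3-GO | queues: N=0 E=0 S=0 W=0
Car 3 crosses at step 6

6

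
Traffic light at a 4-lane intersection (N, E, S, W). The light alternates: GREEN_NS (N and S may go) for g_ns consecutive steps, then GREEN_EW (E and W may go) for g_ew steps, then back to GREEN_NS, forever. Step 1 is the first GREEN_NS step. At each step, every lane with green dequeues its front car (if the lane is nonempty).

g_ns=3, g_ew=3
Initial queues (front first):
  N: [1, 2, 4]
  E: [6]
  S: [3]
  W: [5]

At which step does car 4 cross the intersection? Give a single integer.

Step 1 [NS]: N:car1-GO,E:wait,S:car3-GO,W:wait | queues: N=2 E=1 S=0 W=1
Step 2 [NS]: N:car2-GO,E:wait,S:empty,W:wait | queues: N=1 E=1 S=0 W=1
Step 3 [NS]: N:car4-GO,E:wait,S:empty,W:wait | queues: N=0 E=1 S=0 W=1
Step 4 [EW]: N:wait,E:car6-GO,S:wait,W:car5-GO | queues: N=0 E=0 S=0 W=0
Car 4 crosses at step 3

3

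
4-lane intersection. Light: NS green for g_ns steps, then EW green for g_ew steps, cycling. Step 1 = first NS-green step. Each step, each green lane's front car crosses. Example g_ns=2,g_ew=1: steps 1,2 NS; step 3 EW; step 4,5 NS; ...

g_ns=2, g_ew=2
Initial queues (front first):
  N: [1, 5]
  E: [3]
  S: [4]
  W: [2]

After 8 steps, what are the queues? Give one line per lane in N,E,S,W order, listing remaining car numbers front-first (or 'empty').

Step 1 [NS]: N:car1-GO,E:wait,S:car4-GO,W:wait | queues: N=1 E=1 S=0 W=1
Step 2 [NS]: N:car5-GO,E:wait,S:empty,W:wait | queues: N=0 E=1 S=0 W=1
Step 3 [EW]: N:wait,E:car3-GO,S:wait,W:car2-GO | queues: N=0 E=0 S=0 W=0

N: empty
E: empty
S: empty
W: empty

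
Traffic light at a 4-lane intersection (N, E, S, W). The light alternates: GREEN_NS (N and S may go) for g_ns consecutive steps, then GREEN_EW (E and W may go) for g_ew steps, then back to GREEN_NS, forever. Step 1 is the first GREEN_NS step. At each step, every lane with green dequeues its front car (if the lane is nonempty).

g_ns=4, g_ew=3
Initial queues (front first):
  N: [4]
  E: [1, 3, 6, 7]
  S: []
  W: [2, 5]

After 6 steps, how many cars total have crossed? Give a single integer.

Step 1 [NS]: N:car4-GO,E:wait,S:empty,W:wait | queues: N=0 E=4 S=0 W=2
Step 2 [NS]: N:empty,E:wait,S:empty,W:wait | queues: N=0 E=4 S=0 W=2
Step 3 [NS]: N:empty,E:wait,S:empty,W:wait | queues: N=0 E=4 S=0 W=2
Step 4 [NS]: N:empty,E:wait,S:empty,W:wait | queues: N=0 E=4 S=0 W=2
Step 5 [EW]: N:wait,E:car1-GO,S:wait,W:car2-GO | queues: N=0 E=3 S=0 W=1
Step 6 [EW]: N:wait,E:car3-GO,S:wait,W:car5-GO | queues: N=0 E=2 S=0 W=0
Cars crossed by step 6: 5

Answer: 5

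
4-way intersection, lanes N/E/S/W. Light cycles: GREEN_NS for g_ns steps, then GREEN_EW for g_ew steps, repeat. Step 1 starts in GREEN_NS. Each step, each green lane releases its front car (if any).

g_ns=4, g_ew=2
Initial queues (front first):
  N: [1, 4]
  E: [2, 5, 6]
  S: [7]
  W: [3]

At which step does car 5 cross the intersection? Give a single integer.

Step 1 [NS]: N:car1-GO,E:wait,S:car7-GO,W:wait | queues: N=1 E=3 S=0 W=1
Step 2 [NS]: N:car4-GO,E:wait,S:empty,W:wait | queues: N=0 E=3 S=0 W=1
Step 3 [NS]: N:empty,E:wait,S:empty,W:wait | queues: N=0 E=3 S=0 W=1
Step 4 [NS]: N:empty,E:wait,S:empty,W:wait | queues: N=0 E=3 S=0 W=1
Step 5 [EW]: N:wait,E:car2-GO,S:wait,W:car3-GO | queues: N=0 E=2 S=0 W=0
Step 6 [EW]: N:wait,E:car5-GO,S:wait,W:empty | queues: N=0 E=1 S=0 W=0
Step 7 [NS]: N:empty,E:wait,S:empty,W:wait | queues: N=0 E=1 S=0 W=0
Step 8 [NS]: N:empty,E:wait,S:empty,W:wait | queues: N=0 E=1 S=0 W=0
Step 9 [NS]: N:empty,E:wait,S:empty,W:wait | queues: N=0 E=1 S=0 W=0
Step 10 [NS]: N:empty,E:wait,S:empty,W:wait | queues: N=0 E=1 S=0 W=0
Step 11 [EW]: N:wait,E:car6-GO,S:wait,W:empty | queues: N=0 E=0 S=0 W=0
Car 5 crosses at step 6

6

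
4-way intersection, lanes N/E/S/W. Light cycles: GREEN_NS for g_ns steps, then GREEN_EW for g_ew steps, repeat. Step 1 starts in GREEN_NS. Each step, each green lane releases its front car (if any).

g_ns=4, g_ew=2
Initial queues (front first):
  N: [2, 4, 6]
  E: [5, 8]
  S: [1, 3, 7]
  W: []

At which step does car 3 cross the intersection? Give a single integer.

Step 1 [NS]: N:car2-GO,E:wait,S:car1-GO,W:wait | queues: N=2 E=2 S=2 W=0
Step 2 [NS]: N:car4-GO,E:wait,S:car3-GO,W:wait | queues: N=1 E=2 S=1 W=0
Step 3 [NS]: N:car6-GO,E:wait,S:car7-GO,W:wait | queues: N=0 E=2 S=0 W=0
Step 4 [NS]: N:empty,E:wait,S:empty,W:wait | queues: N=0 E=2 S=0 W=0
Step 5 [EW]: N:wait,E:car5-GO,S:wait,W:empty | queues: N=0 E=1 S=0 W=0
Step 6 [EW]: N:wait,E:car8-GO,S:wait,W:empty | queues: N=0 E=0 S=0 W=0
Car 3 crosses at step 2

2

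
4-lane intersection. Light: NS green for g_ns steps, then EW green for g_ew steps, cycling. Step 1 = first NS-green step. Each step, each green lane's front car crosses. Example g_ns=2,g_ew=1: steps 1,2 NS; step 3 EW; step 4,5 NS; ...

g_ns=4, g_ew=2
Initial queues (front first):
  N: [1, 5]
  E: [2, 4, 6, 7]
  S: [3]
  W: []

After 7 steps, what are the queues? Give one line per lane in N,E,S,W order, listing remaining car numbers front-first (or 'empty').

Step 1 [NS]: N:car1-GO,E:wait,S:car3-GO,W:wait | queues: N=1 E=4 S=0 W=0
Step 2 [NS]: N:car5-GO,E:wait,S:empty,W:wait | queues: N=0 E=4 S=0 W=0
Step 3 [NS]: N:empty,E:wait,S:empty,W:wait | queues: N=0 E=4 S=0 W=0
Step 4 [NS]: N:empty,E:wait,S:empty,W:wait | queues: N=0 E=4 S=0 W=0
Step 5 [EW]: N:wait,E:car2-GO,S:wait,W:empty | queues: N=0 E=3 S=0 W=0
Step 6 [EW]: N:wait,E:car4-GO,S:wait,W:empty | queues: N=0 E=2 S=0 W=0
Step 7 [NS]: N:empty,E:wait,S:empty,W:wait | queues: N=0 E=2 S=0 W=0

N: empty
E: 6 7
S: empty
W: empty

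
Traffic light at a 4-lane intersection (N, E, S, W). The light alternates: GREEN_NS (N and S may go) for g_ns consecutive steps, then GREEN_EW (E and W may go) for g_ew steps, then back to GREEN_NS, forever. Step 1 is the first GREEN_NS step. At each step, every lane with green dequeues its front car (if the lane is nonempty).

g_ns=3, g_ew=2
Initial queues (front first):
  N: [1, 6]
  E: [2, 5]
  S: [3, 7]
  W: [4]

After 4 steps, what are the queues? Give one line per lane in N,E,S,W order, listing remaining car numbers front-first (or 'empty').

Step 1 [NS]: N:car1-GO,E:wait,S:car3-GO,W:wait | queues: N=1 E=2 S=1 W=1
Step 2 [NS]: N:car6-GO,E:wait,S:car7-GO,W:wait | queues: N=0 E=2 S=0 W=1
Step 3 [NS]: N:empty,E:wait,S:empty,W:wait | queues: N=0 E=2 S=0 W=1
Step 4 [EW]: N:wait,E:car2-GO,S:wait,W:car4-GO | queues: N=0 E=1 S=0 W=0

N: empty
E: 5
S: empty
W: empty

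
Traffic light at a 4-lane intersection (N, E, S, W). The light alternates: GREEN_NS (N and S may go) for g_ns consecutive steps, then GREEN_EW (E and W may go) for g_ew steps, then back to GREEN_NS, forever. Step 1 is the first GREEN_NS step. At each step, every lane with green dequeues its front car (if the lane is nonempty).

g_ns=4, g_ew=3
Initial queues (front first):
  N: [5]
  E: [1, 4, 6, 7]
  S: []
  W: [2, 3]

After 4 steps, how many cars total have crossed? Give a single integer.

Step 1 [NS]: N:car5-GO,E:wait,S:empty,W:wait | queues: N=0 E=4 S=0 W=2
Step 2 [NS]: N:empty,E:wait,S:empty,W:wait | queues: N=0 E=4 S=0 W=2
Step 3 [NS]: N:empty,E:wait,S:empty,W:wait | queues: N=0 E=4 S=0 W=2
Step 4 [NS]: N:empty,E:wait,S:empty,W:wait | queues: N=0 E=4 S=0 W=2
Cars crossed by step 4: 1

Answer: 1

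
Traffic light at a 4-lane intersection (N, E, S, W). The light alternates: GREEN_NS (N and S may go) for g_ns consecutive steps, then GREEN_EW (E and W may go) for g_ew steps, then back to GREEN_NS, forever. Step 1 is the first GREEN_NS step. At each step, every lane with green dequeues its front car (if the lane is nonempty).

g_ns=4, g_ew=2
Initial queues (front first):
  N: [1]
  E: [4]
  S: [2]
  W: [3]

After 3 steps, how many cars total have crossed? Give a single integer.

Step 1 [NS]: N:car1-GO,E:wait,S:car2-GO,W:wait | queues: N=0 E=1 S=0 W=1
Step 2 [NS]: N:empty,E:wait,S:empty,W:wait | queues: N=0 E=1 S=0 W=1
Step 3 [NS]: N:empty,E:wait,S:empty,W:wait | queues: N=0 E=1 S=0 W=1
Cars crossed by step 3: 2

Answer: 2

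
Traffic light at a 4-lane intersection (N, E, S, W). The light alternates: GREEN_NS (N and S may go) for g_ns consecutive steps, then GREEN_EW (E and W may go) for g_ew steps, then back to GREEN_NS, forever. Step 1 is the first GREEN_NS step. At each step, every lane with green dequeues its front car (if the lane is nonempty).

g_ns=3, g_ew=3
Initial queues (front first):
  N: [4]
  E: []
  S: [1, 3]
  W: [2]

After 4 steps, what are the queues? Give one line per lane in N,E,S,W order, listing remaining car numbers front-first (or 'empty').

Step 1 [NS]: N:car4-GO,E:wait,S:car1-GO,W:wait | queues: N=0 E=0 S=1 W=1
Step 2 [NS]: N:empty,E:wait,S:car3-GO,W:wait | queues: N=0 E=0 S=0 W=1
Step 3 [NS]: N:empty,E:wait,S:empty,W:wait | queues: N=0 E=0 S=0 W=1
Step 4 [EW]: N:wait,E:empty,S:wait,W:car2-GO | queues: N=0 E=0 S=0 W=0

N: empty
E: empty
S: empty
W: empty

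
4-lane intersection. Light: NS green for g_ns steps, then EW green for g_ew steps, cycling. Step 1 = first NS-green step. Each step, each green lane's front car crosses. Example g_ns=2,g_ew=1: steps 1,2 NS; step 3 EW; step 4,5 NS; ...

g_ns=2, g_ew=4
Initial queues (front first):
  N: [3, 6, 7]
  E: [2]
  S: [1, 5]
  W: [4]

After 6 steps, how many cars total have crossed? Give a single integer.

Answer: 6

Derivation:
Step 1 [NS]: N:car3-GO,E:wait,S:car1-GO,W:wait | queues: N=2 E=1 S=1 W=1
Step 2 [NS]: N:car6-GO,E:wait,S:car5-GO,W:wait | queues: N=1 E=1 S=0 W=1
Step 3 [EW]: N:wait,E:car2-GO,S:wait,W:car4-GO | queues: N=1 E=0 S=0 W=0
Step 4 [EW]: N:wait,E:empty,S:wait,W:empty | queues: N=1 E=0 S=0 W=0
Step 5 [EW]: N:wait,E:empty,S:wait,W:empty | queues: N=1 E=0 S=0 W=0
Step 6 [EW]: N:wait,E:empty,S:wait,W:empty | queues: N=1 E=0 S=0 W=0
Cars crossed by step 6: 6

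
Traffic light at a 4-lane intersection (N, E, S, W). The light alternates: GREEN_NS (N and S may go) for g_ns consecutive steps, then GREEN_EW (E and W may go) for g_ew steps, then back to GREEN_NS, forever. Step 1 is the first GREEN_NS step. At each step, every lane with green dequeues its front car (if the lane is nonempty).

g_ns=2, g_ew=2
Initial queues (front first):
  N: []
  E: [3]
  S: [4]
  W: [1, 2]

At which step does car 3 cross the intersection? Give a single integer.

Step 1 [NS]: N:empty,E:wait,S:car4-GO,W:wait | queues: N=0 E=1 S=0 W=2
Step 2 [NS]: N:empty,E:wait,S:empty,W:wait | queues: N=0 E=1 S=0 W=2
Step 3 [EW]: N:wait,E:car3-GO,S:wait,W:car1-GO | queues: N=0 E=0 S=0 W=1
Step 4 [EW]: N:wait,E:empty,S:wait,W:car2-GO | queues: N=0 E=0 S=0 W=0
Car 3 crosses at step 3

3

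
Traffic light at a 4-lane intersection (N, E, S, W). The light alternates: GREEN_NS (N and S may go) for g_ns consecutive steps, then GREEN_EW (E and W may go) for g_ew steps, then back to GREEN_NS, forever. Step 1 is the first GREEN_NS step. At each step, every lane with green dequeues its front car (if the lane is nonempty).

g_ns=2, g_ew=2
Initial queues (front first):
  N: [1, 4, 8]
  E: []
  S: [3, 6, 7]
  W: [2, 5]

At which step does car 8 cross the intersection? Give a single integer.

Step 1 [NS]: N:car1-GO,E:wait,S:car3-GO,W:wait | queues: N=2 E=0 S=2 W=2
Step 2 [NS]: N:car4-GO,E:wait,S:car6-GO,W:wait | queues: N=1 E=0 S=1 W=2
Step 3 [EW]: N:wait,E:empty,S:wait,W:car2-GO | queues: N=1 E=0 S=1 W=1
Step 4 [EW]: N:wait,E:empty,S:wait,W:car5-GO | queues: N=1 E=0 S=1 W=0
Step 5 [NS]: N:car8-GO,E:wait,S:car7-GO,W:wait | queues: N=0 E=0 S=0 W=0
Car 8 crosses at step 5

5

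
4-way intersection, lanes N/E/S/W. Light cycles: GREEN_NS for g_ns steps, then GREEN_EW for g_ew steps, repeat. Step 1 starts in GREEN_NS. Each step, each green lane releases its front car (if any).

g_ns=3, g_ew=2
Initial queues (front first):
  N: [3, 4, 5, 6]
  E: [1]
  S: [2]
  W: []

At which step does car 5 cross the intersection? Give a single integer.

Step 1 [NS]: N:car3-GO,E:wait,S:car2-GO,W:wait | queues: N=3 E=1 S=0 W=0
Step 2 [NS]: N:car4-GO,E:wait,S:empty,W:wait | queues: N=2 E=1 S=0 W=0
Step 3 [NS]: N:car5-GO,E:wait,S:empty,W:wait | queues: N=1 E=1 S=0 W=0
Step 4 [EW]: N:wait,E:car1-GO,S:wait,W:empty | queues: N=1 E=0 S=0 W=0
Step 5 [EW]: N:wait,E:empty,S:wait,W:empty | queues: N=1 E=0 S=0 W=0
Step 6 [NS]: N:car6-GO,E:wait,S:empty,W:wait | queues: N=0 E=0 S=0 W=0
Car 5 crosses at step 3

3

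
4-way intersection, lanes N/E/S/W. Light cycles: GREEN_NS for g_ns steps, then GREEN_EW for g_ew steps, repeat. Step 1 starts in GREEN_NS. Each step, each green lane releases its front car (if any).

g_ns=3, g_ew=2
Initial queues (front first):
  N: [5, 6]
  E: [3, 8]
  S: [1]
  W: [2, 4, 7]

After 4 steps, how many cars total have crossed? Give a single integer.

Step 1 [NS]: N:car5-GO,E:wait,S:car1-GO,W:wait | queues: N=1 E=2 S=0 W=3
Step 2 [NS]: N:car6-GO,E:wait,S:empty,W:wait | queues: N=0 E=2 S=0 W=3
Step 3 [NS]: N:empty,E:wait,S:empty,W:wait | queues: N=0 E=2 S=0 W=3
Step 4 [EW]: N:wait,E:car3-GO,S:wait,W:car2-GO | queues: N=0 E=1 S=0 W=2
Cars crossed by step 4: 5

Answer: 5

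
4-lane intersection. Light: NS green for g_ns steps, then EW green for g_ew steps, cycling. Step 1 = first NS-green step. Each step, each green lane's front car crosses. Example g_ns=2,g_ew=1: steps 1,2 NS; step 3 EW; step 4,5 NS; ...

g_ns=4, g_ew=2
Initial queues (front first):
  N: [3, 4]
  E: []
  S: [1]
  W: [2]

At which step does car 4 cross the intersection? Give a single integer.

Step 1 [NS]: N:car3-GO,E:wait,S:car1-GO,W:wait | queues: N=1 E=0 S=0 W=1
Step 2 [NS]: N:car4-GO,E:wait,S:empty,W:wait | queues: N=0 E=0 S=0 W=1
Step 3 [NS]: N:empty,E:wait,S:empty,W:wait | queues: N=0 E=0 S=0 W=1
Step 4 [NS]: N:empty,E:wait,S:empty,W:wait | queues: N=0 E=0 S=0 W=1
Step 5 [EW]: N:wait,E:empty,S:wait,W:car2-GO | queues: N=0 E=0 S=0 W=0
Car 4 crosses at step 2

2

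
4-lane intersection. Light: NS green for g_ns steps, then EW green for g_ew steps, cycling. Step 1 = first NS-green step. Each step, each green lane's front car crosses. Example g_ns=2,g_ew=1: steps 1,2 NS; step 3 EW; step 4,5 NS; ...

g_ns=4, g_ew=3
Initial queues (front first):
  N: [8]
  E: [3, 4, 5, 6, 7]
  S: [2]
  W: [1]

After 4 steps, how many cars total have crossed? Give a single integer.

Answer: 2

Derivation:
Step 1 [NS]: N:car8-GO,E:wait,S:car2-GO,W:wait | queues: N=0 E=5 S=0 W=1
Step 2 [NS]: N:empty,E:wait,S:empty,W:wait | queues: N=0 E=5 S=0 W=1
Step 3 [NS]: N:empty,E:wait,S:empty,W:wait | queues: N=0 E=5 S=0 W=1
Step 4 [NS]: N:empty,E:wait,S:empty,W:wait | queues: N=0 E=5 S=0 W=1
Cars crossed by step 4: 2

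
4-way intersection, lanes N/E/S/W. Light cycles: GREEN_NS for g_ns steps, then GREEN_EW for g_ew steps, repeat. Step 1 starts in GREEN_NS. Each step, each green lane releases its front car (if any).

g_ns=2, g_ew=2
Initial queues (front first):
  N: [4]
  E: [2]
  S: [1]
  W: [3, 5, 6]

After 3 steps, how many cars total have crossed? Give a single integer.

Answer: 4

Derivation:
Step 1 [NS]: N:car4-GO,E:wait,S:car1-GO,W:wait | queues: N=0 E=1 S=0 W=3
Step 2 [NS]: N:empty,E:wait,S:empty,W:wait | queues: N=0 E=1 S=0 W=3
Step 3 [EW]: N:wait,E:car2-GO,S:wait,W:car3-GO | queues: N=0 E=0 S=0 W=2
Cars crossed by step 3: 4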